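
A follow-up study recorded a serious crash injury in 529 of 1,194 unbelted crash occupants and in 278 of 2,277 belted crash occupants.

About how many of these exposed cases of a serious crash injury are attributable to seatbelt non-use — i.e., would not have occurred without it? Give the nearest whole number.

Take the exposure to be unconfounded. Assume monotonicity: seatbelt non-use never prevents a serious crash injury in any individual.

p₁ = P(outcome | exposed) = 529/1194 = 0.44305
p₀ = P(outcome | unexposed) = 278/2277 = 0.12209
PN = (p₁ − p₀)/p₁ = (0.44305 − 0.12209) / 0.44305 ≈ 0.72443.
Attributable cases ≈ PN × (exposed cases) = 0.72443 × 529 ≈ 383.22.

about 383 cases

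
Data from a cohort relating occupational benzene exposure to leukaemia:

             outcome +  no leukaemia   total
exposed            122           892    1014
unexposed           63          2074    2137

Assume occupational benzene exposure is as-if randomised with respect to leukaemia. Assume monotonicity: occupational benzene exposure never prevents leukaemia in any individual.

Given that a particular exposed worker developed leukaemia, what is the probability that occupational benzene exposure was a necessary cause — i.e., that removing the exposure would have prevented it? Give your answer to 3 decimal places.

PN ≈ 0.755

p₁ = P(outcome | exposed) = 122/1014 = 0.12032
p₀ = P(outcome | unexposed) = 63/2137 = 0.029481
Under exogeneity and monotonicity, PN = (p₁ − p₀)/p₁.
PN = (0.12032 − 0.029481) / 0.12032 ≈ 0.7550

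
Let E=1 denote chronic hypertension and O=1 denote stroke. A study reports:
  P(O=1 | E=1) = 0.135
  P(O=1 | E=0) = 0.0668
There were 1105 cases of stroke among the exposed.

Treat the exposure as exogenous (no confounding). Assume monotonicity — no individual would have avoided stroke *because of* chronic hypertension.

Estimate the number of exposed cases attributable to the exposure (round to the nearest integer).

about 558 cases

Let p₁ = 0.135, p₀ = 0.0668.
PN = (p₁ − p₀)/p₁ = (0.135 − 0.0668) / 0.135 ≈ 0.50519.
Attributable cases ≈ PN × (exposed cases) = 0.50519 × 1105 ≈ 558.23.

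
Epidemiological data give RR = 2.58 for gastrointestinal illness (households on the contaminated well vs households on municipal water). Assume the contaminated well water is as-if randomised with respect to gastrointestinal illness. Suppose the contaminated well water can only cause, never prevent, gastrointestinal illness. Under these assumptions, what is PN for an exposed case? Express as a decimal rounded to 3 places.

Under exogeneity and monotonicity, PN = (RR − 1) / RR = 1 − 1/RR.
PN = (2.58 − 1) / 2.58 = 1.58 / 2.58 ≈ 0.6124

PN ≈ 0.612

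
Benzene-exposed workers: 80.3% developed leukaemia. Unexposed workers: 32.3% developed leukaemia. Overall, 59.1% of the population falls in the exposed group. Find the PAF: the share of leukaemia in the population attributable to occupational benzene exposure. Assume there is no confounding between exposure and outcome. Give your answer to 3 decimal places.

p₁ = 0.803, p₀ = 0.323.
Overall risk P(Y=1) = π·p₁ + (1−π)·p₀ = 0.591×0.803 + 0.409×0.323 = 0.60668.
Under exogeneity, PAF = [P(Y=1) − p₀] / P(Y=1).
PAF = (0.60668 − 0.323) / 0.60668 ≈ 0.4676

PAF ≈ 0.468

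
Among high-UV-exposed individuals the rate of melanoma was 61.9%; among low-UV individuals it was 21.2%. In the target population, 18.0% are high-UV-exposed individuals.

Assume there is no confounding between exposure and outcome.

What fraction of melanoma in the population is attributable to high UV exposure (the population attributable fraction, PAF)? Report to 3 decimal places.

p₁ = 0.619, p₀ = 0.212.
Overall risk P(Y=1) = π·p₁ + (1−π)·p₀ = 0.18×0.619 + 0.82×0.212 = 0.28526.
Under exogeneity, PAF = [P(Y=1) − p₀] / P(Y=1).
PAF = (0.28526 − 0.212) / 0.28526 ≈ 0.2568

PAF ≈ 0.257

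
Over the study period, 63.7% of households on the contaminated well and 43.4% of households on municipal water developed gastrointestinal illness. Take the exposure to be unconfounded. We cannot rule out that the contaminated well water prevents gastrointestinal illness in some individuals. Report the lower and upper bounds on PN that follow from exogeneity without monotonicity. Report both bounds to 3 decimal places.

p₁ = 0.637, p₀ = 0.434.
Under exogeneity alone the bounds on PN are max{0,(p₁−p₀)/p₁} ≤ PN ≤ min{1,(1−p₀)/p₁}.
  lower = (p₁ − p₀)/p₁ = 0.203 / 0.637 ≈ 0.3187
  upper = min{1, (1 − p₀)/p₁} = 0.566 / 0.637 ≈ 0.8885

0.319 ≤ PN ≤ 0.889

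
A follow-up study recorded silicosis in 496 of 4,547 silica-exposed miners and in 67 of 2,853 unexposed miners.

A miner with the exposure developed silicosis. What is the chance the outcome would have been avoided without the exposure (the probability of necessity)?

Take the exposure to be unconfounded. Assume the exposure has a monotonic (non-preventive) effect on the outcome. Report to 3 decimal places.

PN ≈ 0.785

p₁ = P(outcome | exposed) = 496/4547 = 0.10908
p₀ = P(outcome | unexposed) = 67/2853 = 0.023484
Under exogeneity and monotonicity, PN = (p₁ − p₀) / p₁.
PN = (0.10908 − 0.023484) / 0.10908 = 0.085599 / 0.10908 ≈ 0.7847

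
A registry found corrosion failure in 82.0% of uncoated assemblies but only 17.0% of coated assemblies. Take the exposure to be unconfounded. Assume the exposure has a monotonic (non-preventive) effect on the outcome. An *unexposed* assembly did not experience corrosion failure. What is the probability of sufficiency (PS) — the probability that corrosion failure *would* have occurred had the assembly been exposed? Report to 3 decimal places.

p₁ = 0.82, p₀ = 0.17.
Under exogeneity and monotonicity, PS = (p₁ − p₀) / (1 − p₀).
PS = (0.82 − 0.17) / (1 − 0.17) = 0.65 / 0.83 ≈ 0.7831

PS ≈ 0.783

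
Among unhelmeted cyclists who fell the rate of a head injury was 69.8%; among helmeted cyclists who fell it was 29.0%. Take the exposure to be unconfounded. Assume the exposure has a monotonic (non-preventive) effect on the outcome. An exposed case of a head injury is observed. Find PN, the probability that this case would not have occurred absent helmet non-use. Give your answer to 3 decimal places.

p₁ = 0.698, p₀ = 0.29.
Under exogeneity and monotonicity, PN = (p₁ − p₀) / p₁.
PN = (0.698 − 0.29) / 0.698 = 0.408 / 0.698 ≈ 0.5845

PN ≈ 0.585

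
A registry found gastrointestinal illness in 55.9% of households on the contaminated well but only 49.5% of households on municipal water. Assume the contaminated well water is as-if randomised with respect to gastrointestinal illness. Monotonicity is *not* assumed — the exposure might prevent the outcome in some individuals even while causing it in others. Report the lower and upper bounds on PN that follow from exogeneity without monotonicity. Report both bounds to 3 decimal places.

p₁ = 0.559, p₀ = 0.495.
Under exogeneity alone the bounds on PN are max{0,(p₁−p₀)/p₁} ≤ PN ≤ min{1,(1−p₀)/p₁}.
  lower = (p₁ − p₀)/p₁ = 0.064 / 0.559 ≈ 0.1145
  upper = min{1, (1 − p₀)/p₁} = 0.505 / 0.559 ≈ 0.9034

0.114 ≤ PN ≤ 0.903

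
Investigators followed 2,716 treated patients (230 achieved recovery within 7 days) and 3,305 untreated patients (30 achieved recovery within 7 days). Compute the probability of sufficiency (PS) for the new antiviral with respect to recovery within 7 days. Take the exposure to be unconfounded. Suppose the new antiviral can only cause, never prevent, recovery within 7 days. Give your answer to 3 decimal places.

PS ≈ 0.076

p₁ = P(outcome | exposed) = 230/2716 = 0.084683
p₀ = P(outcome | unexposed) = 30/3305 = 0.0090772
Under exogeneity and monotonicity, PS = (p₁ − p₀) / (1 − p₀).
PS = (0.084683 − 0.0090772) / (1 − 0.0090772) = 0.075606 / 0.99092 ≈ 0.0763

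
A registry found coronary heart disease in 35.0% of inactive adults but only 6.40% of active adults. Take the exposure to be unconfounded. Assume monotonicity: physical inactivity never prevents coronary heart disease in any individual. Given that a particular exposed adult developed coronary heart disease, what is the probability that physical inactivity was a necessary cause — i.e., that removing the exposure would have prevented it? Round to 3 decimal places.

p₁ = 0.35, p₀ = 0.064.
Under exogeneity and monotonicity, PN = (p₁ − p₀) / p₁.
PN = (0.35 − 0.064) / 0.35 = 0.286 / 0.35 ≈ 0.8171

PN ≈ 0.817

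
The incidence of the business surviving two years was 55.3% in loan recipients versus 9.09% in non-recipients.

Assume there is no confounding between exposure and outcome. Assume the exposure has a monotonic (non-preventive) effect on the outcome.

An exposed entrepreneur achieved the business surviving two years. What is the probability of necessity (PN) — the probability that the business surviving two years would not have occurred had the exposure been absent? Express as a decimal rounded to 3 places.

p₁ = 0.553, p₀ = 0.0909.
Under exogeneity and monotonicity, PN = (p₁ − p₀) / p₁.
PN = (0.553 − 0.0909) / 0.553 = 0.4621 / 0.553 ≈ 0.8356

PN ≈ 0.836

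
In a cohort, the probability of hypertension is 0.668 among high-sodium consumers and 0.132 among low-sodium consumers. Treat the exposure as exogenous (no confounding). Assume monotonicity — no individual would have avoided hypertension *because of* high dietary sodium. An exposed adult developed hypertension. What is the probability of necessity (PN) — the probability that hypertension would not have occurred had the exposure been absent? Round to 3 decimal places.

PN ≈ 0.802

Let p₁ = 0.668, p₀ = 0.132.
Under exogeneity and monotonicity, PN = (p₁ − p₀) / p₁.
PN = (0.668 − 0.132) / 0.668 = 0.536 / 0.668 ≈ 0.8024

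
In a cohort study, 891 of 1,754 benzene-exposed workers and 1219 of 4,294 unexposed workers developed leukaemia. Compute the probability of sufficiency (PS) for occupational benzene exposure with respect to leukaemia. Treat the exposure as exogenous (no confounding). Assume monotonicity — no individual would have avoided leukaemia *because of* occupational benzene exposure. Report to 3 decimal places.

p₁ = P(outcome | exposed) = 891/1754 = 0.50798
p₀ = P(outcome | unexposed) = 1219/4294 = 0.28388
Under exogeneity and monotonicity, PS = (p₁ − p₀) / (1 − p₀).
PS = (0.50798 − 0.28388) / (1 − 0.28388) = 0.2241 / 0.71612 ≈ 0.3129

PS ≈ 0.313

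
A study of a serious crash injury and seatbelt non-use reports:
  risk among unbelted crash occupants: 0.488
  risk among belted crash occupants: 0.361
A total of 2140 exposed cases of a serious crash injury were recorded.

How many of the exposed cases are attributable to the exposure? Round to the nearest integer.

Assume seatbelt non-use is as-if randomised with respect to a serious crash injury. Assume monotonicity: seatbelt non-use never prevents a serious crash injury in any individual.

about 557 cases

Let p₁ = 0.488, p₀ = 0.361.
PN = (p₁ − p₀)/p₁ = (0.488 − 0.361) / 0.488 ≈ 0.26025.
Attributable cases ≈ PN × (exposed cases) = 0.26025 × 2140 ≈ 556.93.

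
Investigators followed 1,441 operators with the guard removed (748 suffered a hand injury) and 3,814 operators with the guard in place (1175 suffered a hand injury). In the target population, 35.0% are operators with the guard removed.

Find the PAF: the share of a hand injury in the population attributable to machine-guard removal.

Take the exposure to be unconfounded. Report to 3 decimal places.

p₁ = P(outcome | exposed) = 748/1441 = 0.51908
p₀ = P(outcome | unexposed) = 1175/3814 = 0.30808
Overall risk P(Y=1) = π·p₁ + (1−π)·p₀ = 0.35×0.51908 + 0.65×0.30808 = 0.38193.
Under exogeneity, PAF = [P(Y=1) − p₀] / P(Y=1).
PAF = (0.38193 − 0.30808) / 0.38193 ≈ 0.1934

PAF ≈ 0.193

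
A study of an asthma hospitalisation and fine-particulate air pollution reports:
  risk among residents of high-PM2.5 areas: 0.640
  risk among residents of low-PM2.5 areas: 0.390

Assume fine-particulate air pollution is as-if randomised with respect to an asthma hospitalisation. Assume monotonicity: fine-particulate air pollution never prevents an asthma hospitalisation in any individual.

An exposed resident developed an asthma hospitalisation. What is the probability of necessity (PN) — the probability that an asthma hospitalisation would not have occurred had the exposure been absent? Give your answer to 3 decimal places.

Let p₁ = 0.64, p₀ = 0.39.
Under exogeneity and monotonicity, PN = (p₁ − p₀) / p₁.
PN = (0.64 − 0.39) / 0.64 = 0.25 / 0.64 ≈ 0.3906

PN ≈ 0.391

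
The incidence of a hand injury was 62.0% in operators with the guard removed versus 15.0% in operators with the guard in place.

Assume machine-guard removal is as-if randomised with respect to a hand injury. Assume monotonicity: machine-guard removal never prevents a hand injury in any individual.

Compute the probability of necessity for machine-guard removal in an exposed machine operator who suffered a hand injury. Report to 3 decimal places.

p₁ = 0.62, p₀ = 0.15.
Under exogeneity and monotonicity, PN = (p₁ − p₀) / p₁.
PN = (0.62 − 0.15) / 0.62 = 0.47 / 0.62 ≈ 0.7581

PN ≈ 0.758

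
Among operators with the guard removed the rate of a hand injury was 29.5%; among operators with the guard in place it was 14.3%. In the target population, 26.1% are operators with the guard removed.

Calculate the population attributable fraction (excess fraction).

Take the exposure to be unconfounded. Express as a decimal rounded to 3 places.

p₁ = 0.295, p₀ = 0.143.
Overall risk P(Y=1) = π·p₁ + (1−π)·p₀ = 0.261×0.295 + 0.739×0.143 = 0.18267.
Under exogeneity, PAF = [P(Y=1) − p₀] / P(Y=1).
PAF = (0.18267 − 0.143) / 0.18267 ≈ 0.2172

PAF ≈ 0.217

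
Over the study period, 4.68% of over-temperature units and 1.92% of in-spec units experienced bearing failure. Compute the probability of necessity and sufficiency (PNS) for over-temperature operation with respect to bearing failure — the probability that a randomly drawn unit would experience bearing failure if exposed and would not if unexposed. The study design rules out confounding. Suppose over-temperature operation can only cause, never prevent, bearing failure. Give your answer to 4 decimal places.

PNS ≈ 0.0276

p₁ = 0.0468, p₀ = 0.0192.
Under exogeneity and monotonicity, PNS = p₁ − p₀.
PNS = 0.0468 − 0.0192 = 0.0276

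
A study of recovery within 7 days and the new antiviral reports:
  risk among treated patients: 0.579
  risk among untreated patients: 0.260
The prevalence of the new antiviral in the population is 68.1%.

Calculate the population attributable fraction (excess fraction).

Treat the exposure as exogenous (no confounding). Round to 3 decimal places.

Let p₁ = 0.579, p₀ = 0.26.
Overall risk P(Y=1) = π·p₁ + (1−π)·p₀ = 0.681×0.579 + 0.319×0.26 = 0.47724.
Under exogeneity, PAF = [P(Y=1) − p₀] / P(Y=1).
PAF = (0.47724 − 0.26) / 0.47724 ≈ 0.4552

PAF ≈ 0.455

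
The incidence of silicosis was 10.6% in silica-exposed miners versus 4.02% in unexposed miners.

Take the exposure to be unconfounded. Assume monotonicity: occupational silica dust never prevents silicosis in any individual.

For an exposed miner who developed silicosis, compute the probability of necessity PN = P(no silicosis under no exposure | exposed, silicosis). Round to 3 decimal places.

p₁ = 0.106, p₀ = 0.0402.
Under exogeneity and monotonicity, PN = (p₁ − p₀) / p₁.
PN = (0.106 − 0.0402) / 0.106 = 0.0658 / 0.106 ≈ 0.6208

PN ≈ 0.621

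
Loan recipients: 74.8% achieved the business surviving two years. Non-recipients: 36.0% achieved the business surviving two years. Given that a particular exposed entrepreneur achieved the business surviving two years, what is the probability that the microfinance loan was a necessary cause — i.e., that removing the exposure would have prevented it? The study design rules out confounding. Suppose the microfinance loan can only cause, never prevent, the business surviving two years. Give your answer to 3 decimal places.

PN ≈ 0.519

p₁ = 0.748, p₀ = 0.36.
Under exogeneity and monotonicity, PN = (p₁ − p₀) / p₁.
PN = (0.748 − 0.36) / 0.748 = 0.388 / 0.748 ≈ 0.5187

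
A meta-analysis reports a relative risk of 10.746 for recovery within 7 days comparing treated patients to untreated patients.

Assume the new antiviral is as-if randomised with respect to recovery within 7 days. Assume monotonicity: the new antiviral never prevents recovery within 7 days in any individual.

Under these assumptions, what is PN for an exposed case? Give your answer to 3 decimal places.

Under exogeneity and monotonicity, PN = (RR − 1) / RR = 1 − 1/RR.
PN = (10.746 − 1) / 10.746 = 9.746 / 10.746 ≈ 0.9069

PN ≈ 0.907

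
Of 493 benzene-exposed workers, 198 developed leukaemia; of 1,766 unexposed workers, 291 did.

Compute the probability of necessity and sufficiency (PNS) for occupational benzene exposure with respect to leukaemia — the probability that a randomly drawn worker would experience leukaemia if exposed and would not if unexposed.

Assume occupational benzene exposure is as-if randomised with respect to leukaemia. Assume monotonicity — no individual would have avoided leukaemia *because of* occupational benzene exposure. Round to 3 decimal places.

PNS ≈ 0.237

p₁ = P(outcome | exposed) = 198/493 = 0.40162
p₀ = P(outcome | unexposed) = 291/1766 = 0.16478
Under exogeneity and monotonicity, PNS = p₁ − p₀.
PNS = 0.40162 − 0.16478 = 0.23684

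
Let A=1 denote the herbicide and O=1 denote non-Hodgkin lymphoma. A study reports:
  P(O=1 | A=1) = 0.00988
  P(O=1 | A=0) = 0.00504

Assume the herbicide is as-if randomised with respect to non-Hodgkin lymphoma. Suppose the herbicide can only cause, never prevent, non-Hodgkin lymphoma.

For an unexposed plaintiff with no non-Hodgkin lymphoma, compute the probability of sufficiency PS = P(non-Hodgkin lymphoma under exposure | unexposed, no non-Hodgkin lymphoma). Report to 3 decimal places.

Let p₁ = 0.00988, p₀ = 0.00504.
Under exogeneity and monotonicity, PS = (p₁ − p₀) / (1 − p₀).
PS = (0.00988 − 0.00504) / (1 − 0.00504) = 0.00484 / 0.99496 ≈ 0.0049

PS ≈ 0.005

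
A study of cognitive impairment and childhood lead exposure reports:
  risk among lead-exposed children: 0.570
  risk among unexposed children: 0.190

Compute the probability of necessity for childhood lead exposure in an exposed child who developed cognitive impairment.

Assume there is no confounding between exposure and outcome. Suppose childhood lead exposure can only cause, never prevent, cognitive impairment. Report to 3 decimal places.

Let p₁ = 0.57, p₀ = 0.19.
Under exogeneity and monotonicity, PN = (p₁ − p₀) / p₁.
PN = (0.57 − 0.19) / 0.57 = 0.38 / 0.57 ≈ 0.6667

PN ≈ 0.667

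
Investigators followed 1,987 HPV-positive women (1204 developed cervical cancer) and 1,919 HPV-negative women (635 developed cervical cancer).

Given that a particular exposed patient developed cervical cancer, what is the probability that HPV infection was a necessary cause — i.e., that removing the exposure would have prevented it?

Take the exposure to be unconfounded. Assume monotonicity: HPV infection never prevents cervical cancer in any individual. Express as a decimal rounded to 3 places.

p₁ = P(outcome | exposed) = 1204/1987 = 0.60594
p₀ = P(outcome | unexposed) = 635/1919 = 0.3309
Under exogeneity and monotonicity, PN = (p₁ − p₀) / p₁.
PN = (0.60594 − 0.3309) / 0.60594 = 0.27504 / 0.60594 ≈ 0.4539

PN ≈ 0.454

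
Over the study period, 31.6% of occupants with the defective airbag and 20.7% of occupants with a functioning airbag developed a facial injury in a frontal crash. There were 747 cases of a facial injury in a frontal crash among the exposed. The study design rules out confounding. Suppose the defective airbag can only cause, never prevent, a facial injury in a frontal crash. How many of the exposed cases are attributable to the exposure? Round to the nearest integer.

p₁ = 0.316, p₀ = 0.207.
PN = (p₁ − p₀)/p₁ = (0.316 − 0.207) / 0.316 ≈ 0.34494.
Attributable cases ≈ PN × (exposed cases) = 0.34494 × 747 ≈ 257.67.

about 258 cases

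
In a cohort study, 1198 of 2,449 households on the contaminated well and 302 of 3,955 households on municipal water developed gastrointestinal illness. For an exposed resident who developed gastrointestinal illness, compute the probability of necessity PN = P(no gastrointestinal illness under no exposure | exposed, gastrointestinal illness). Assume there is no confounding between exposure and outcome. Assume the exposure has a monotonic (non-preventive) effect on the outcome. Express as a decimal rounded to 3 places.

p₁ = P(outcome | exposed) = 1198/2449 = 0.48918
p₀ = P(outcome | unexposed) = 302/3955 = 0.076359
Under exogeneity and monotonicity, PN = (p₁ − p₀) / p₁.
PN = (0.48918 − 0.076359) / 0.48918 = 0.41282 / 0.48918 ≈ 0.8439

PN ≈ 0.844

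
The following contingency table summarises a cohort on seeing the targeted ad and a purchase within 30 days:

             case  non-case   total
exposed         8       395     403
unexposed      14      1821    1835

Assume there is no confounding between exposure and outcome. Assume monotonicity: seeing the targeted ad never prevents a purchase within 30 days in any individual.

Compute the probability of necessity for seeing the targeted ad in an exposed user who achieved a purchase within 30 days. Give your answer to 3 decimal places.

PN ≈ 0.616

p₁ = P(outcome | exposed) = 8/403 = 0.019851
p₀ = P(outcome | unexposed) = 14/1835 = 0.0076294
Under exogeneity and monotonicity, PN = (p₁ − p₀)/p₁.
PN = (0.019851 − 0.0076294) / 0.019851 ≈ 0.6157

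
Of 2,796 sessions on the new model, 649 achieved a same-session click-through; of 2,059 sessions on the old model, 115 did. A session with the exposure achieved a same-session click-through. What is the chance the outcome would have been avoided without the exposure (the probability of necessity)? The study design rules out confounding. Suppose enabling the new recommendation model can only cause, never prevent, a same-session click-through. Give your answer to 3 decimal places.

p₁ = P(outcome | exposed) = 649/2796 = 0.23212
p₀ = P(outcome | unexposed) = 115/2059 = 0.055852
Under exogeneity and monotonicity, PN = (p₁ − p₀) / p₁.
PN = (0.23212 − 0.055852) / 0.23212 = 0.17626 / 0.23212 ≈ 0.7594

PN ≈ 0.759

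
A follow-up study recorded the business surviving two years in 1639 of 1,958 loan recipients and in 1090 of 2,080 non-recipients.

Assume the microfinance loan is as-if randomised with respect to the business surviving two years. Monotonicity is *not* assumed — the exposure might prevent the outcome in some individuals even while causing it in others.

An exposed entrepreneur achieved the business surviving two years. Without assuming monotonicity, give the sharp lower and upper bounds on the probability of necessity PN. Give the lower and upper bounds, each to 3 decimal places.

p₁ = P(outcome | exposed) = 1639/1958 = 0.83708
p₀ = P(outcome | unexposed) = 1090/2080 = 0.52404
Under exogeneity alone the bounds on PN are max{0,(p₁−p₀)/p₁} ≤ PN ≤ min{1,(1−p₀)/p₁}.
  lower = (p₁ − p₀)/p₁ = 0.31304 / 0.83708 ≈ 0.3740
  upper = min{1, (1 − p₀)/p₁} = 0.47596 / 0.83708 ≈ 0.5686

0.374 ≤ PN ≤ 0.569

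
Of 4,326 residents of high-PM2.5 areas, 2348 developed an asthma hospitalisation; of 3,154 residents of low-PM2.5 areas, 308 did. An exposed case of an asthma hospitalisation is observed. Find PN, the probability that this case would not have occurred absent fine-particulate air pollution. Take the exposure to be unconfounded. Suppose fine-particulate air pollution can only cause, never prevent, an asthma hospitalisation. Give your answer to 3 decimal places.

PN ≈ 0.820

p₁ = P(outcome | exposed) = 2348/4326 = 0.54276
p₀ = P(outcome | unexposed) = 308/3154 = 0.097654
Under exogeneity and monotonicity, PN = (p₁ − p₀) / p₁.
PN = (0.54276 − 0.097654) / 0.54276 = 0.44511 / 0.54276 ≈ 0.8201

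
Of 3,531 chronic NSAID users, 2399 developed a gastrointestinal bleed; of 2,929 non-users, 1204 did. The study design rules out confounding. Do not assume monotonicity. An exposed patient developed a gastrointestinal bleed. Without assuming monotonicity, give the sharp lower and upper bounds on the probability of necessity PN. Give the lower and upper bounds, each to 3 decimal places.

p₁ = P(outcome | exposed) = 2399/3531 = 0.67941
p₀ = P(outcome | unexposed) = 1204/2929 = 0.41106
Under exogeneity alone the bounds on PN are max{0,(p₁−p₀)/p₁} ≤ PN ≤ min{1,(1−p₀)/p₁}.
  lower = (p₁ − p₀)/p₁ = 0.26835 / 0.67941 ≈ 0.3950
  upper = min{1, (1 − p₀)/p₁} = 0.58894 / 0.67941 ≈ 0.8668

0.395 ≤ PN ≤ 0.867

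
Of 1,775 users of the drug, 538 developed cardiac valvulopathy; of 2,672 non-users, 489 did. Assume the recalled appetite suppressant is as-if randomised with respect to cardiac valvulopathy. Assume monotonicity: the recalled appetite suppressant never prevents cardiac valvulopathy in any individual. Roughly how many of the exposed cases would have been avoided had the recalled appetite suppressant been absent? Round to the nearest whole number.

p₁ = P(outcome | exposed) = 538/1775 = 0.3031
p₀ = P(outcome | unexposed) = 489/2672 = 0.18301
PN = (p₁ − p₀)/p₁ = (0.3031 − 0.18301) / 0.3031 ≈ 0.39621.
Attributable cases ≈ PN × (exposed cases) = 0.39621 × 538 ≈ 213.16.

about 213 cases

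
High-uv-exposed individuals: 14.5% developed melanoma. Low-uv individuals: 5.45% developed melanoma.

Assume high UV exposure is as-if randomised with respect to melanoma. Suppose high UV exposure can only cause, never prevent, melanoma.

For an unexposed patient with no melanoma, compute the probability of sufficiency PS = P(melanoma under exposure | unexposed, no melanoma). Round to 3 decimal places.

p₁ = 0.145, p₀ = 0.0545.
Under exogeneity and monotonicity, PS = (p₁ − p₀) / (1 − p₀).
PS = (0.145 − 0.0545) / (1 − 0.0545) = 0.0905 / 0.9455 ≈ 0.0957

PS ≈ 0.096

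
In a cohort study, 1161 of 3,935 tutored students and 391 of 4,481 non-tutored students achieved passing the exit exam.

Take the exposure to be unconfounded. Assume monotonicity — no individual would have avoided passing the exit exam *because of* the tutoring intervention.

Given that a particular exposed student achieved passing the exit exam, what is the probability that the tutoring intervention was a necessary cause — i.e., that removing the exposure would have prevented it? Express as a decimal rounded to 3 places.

PN ≈ 0.704

p₁ = P(outcome | exposed) = 1161/3935 = 0.29504
p₀ = P(outcome | unexposed) = 391/4481 = 0.087257
Under exogeneity and monotonicity, PN = (p₁ − p₀) / p₁.
PN = (0.29504 − 0.087257) / 0.29504 = 0.20779 / 0.29504 ≈ 0.7043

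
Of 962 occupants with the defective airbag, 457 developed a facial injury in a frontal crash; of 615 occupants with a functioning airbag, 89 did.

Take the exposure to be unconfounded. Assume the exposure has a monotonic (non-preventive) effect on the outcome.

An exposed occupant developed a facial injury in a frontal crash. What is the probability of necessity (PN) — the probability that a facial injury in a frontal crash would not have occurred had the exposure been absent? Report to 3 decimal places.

PN ≈ 0.695

p₁ = P(outcome | exposed) = 457/962 = 0.47505
p₀ = P(outcome | unexposed) = 89/615 = 0.14472
Under exogeneity and monotonicity, PN = (p₁ − p₀) / p₁.
PN = (0.47505 − 0.14472) / 0.47505 = 0.33034 / 0.47505 ≈ 0.6954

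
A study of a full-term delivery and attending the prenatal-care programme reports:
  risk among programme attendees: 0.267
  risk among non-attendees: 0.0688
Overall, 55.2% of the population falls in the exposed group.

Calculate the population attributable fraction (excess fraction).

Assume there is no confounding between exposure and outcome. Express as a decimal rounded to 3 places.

PAF ≈ 0.614

Let p₁ = 0.267, p₀ = 0.0688.
Overall risk P(Y=1) = π·p₁ + (1−π)·p₀ = 0.552×0.267 + 0.448×0.0688 = 0.17821.
Under exogeneity, PAF = [P(Y=1) − p₀] / P(Y=1).
PAF = (0.17821 − 0.0688) / 0.17821 ≈ 0.6139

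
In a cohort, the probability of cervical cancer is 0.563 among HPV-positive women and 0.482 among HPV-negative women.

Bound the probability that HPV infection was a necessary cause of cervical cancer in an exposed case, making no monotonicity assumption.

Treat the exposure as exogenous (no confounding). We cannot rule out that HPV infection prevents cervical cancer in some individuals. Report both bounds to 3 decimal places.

Let p₁ = 0.563, p₀ = 0.482.
Under exogeneity alone the bounds on PN are max{0,(p₁−p₀)/p₁} ≤ PN ≤ min{1,(1−p₀)/p₁}.
  lower = (p₁ − p₀)/p₁ = 0.081 / 0.563 ≈ 0.1439
  upper = min{1, (1 − p₀)/p₁} = 0.518 / 0.563 ≈ 0.9201

0.144 ≤ PN ≤ 0.920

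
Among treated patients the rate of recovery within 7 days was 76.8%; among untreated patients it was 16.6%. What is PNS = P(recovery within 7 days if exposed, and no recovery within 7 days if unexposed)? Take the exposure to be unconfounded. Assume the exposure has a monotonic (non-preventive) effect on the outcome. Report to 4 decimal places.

p₁ = 0.768, p₀ = 0.166.
Under exogeneity and monotonicity, PNS = p₁ − p₀.
PNS = 0.768 − 0.166 = 0.602

PNS ≈ 0.6020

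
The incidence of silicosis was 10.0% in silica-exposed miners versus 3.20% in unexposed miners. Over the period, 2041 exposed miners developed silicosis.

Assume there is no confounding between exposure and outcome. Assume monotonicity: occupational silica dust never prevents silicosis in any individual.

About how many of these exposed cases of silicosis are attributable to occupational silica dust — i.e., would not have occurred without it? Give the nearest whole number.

p₁ = 0.1, p₀ = 0.032.
PN = (p₁ − p₀)/p₁ = (0.1 − 0.032) / 0.1 ≈ 0.68000.
Attributable cases ≈ PN × (exposed cases) = 0.68000 × 2041 ≈ 1387.88.

about 1388 cases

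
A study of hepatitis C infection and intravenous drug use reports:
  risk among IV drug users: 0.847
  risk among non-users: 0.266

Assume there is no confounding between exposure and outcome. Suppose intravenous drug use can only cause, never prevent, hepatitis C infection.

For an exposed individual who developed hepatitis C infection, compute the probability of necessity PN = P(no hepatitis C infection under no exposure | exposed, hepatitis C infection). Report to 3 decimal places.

PN ≈ 0.686

Let p₁ = 0.847, p₀ = 0.266.
Under exogeneity and monotonicity, PN = (p₁ − p₀) / p₁.
PN = (0.847 − 0.266) / 0.847 = 0.581 / 0.847 ≈ 0.6860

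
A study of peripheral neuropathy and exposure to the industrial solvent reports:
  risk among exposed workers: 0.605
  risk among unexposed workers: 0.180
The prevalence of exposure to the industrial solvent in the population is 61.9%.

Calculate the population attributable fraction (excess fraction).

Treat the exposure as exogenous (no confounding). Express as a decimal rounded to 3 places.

PAF ≈ 0.594

Let p₁ = 0.605, p₀ = 0.18.
Overall risk P(Y=1) = π·p₁ + (1−π)·p₀ = 0.619×0.605 + 0.381×0.18 = 0.44307.
Under exogeneity, PAF = [P(Y=1) − p₀] / P(Y=1).
PAF = (0.44307 − 0.18) / 0.44307 ≈ 0.5937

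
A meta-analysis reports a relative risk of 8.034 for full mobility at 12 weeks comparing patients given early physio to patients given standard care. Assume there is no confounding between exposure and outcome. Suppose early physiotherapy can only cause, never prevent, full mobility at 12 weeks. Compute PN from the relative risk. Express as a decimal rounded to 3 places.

Under exogeneity and monotonicity, PN = (RR − 1) / RR = 1 − 1/RR.
PN = (8.034 − 1) / 8.034 = 7.034 / 8.034 ≈ 0.8755

PN ≈ 0.876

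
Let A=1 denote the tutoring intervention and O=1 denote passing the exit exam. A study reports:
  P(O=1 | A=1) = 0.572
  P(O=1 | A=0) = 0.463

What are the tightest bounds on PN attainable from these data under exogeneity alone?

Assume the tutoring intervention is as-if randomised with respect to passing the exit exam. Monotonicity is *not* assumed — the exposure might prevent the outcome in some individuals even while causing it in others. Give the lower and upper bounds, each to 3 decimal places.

Let p₁ = 0.572, p₀ = 0.463.
Under exogeneity alone the bounds on PN are max{0,(p₁−p₀)/p₁} ≤ PN ≤ min{1,(1−p₀)/p₁}.
  lower = (p₁ − p₀)/p₁ = 0.109 / 0.572 ≈ 0.1906
  upper = min{1, (1 − p₀)/p₁} = 0.537 / 0.572 ≈ 0.9388

0.191 ≤ PN ≤ 0.939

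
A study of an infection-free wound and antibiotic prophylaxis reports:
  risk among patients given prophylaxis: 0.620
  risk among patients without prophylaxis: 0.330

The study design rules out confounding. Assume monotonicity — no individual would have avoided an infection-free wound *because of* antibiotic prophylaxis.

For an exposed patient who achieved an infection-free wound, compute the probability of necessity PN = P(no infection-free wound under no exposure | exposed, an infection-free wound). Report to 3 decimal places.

Let p₁ = 0.62, p₀ = 0.33.
Under exogeneity and monotonicity, PN = (p₁ − p₀) / p₁.
PN = (0.62 − 0.33) / 0.62 = 0.29 / 0.62 ≈ 0.4677

PN ≈ 0.468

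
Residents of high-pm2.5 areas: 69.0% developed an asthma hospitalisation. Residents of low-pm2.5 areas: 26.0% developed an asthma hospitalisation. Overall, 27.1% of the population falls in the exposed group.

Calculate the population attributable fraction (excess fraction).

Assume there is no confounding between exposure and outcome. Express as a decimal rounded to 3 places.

p₁ = 0.69, p₀ = 0.26.
Overall risk P(Y=1) = π·p₁ + (1−π)·p₀ = 0.271×0.69 + 0.729×0.26 = 0.37653.
Under exogeneity, PAF = [P(Y=1) − p₀] / P(Y=1).
PAF = (0.37653 − 0.26) / 0.37653 ≈ 0.3095

PAF ≈ 0.309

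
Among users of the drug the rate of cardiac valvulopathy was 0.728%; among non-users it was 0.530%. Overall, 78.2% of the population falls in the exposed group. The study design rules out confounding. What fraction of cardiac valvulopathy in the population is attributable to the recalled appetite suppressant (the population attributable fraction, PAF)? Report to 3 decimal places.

PAF ≈ 0.226

p₁ = 0.00728, p₀ = 0.0053.
Overall risk P(Y=1) = π·p₁ + (1−π)·p₀ = 0.782×0.00728 + 0.218×0.0053 = 0.0068484.
Under exogeneity, PAF = [P(Y=1) − p₀] / P(Y=1).
PAF = (0.0068484 − 0.0053) / 0.0068484 ≈ 0.2261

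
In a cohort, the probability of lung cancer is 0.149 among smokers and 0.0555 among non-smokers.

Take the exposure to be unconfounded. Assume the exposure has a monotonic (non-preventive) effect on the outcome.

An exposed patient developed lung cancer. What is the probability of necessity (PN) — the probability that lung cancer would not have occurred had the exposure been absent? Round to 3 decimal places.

Let p₁ = 0.149, p₀ = 0.0555.
Under exogeneity and monotonicity, PN = (p₁ − p₀) / p₁.
PN = (0.149 − 0.0555) / 0.149 = 0.0935 / 0.149 ≈ 0.6275

PN ≈ 0.628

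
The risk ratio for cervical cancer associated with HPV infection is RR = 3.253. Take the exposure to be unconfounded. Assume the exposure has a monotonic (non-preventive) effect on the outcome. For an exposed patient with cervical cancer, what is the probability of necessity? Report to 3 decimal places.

PN ≈ 0.693

Under exogeneity and monotonicity, PN = (RR − 1) / RR = 1 − 1/RR.
PN = (3.253 − 1) / 3.253 = 2.253 / 3.253 ≈ 0.6926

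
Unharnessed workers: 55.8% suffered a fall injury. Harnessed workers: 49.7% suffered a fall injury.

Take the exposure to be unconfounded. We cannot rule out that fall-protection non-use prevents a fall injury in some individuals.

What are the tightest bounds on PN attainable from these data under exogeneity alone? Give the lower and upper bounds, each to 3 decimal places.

0.109 ≤ PN ≤ 0.901

p₁ = 0.558, p₀ = 0.497.
Under exogeneity alone the bounds on PN are max{0,(p₁−p₀)/p₁} ≤ PN ≤ min{1,(1−p₀)/p₁}.
  lower = (p₁ − p₀)/p₁ = 0.061 / 0.558 ≈ 0.1093
  upper = min{1, (1 − p₀)/p₁} = 0.503 / 0.558 ≈ 0.9014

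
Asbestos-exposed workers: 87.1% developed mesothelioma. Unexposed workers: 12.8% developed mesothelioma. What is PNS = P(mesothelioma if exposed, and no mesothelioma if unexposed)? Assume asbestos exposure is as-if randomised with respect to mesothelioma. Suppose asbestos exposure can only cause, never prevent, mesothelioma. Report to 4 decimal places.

PNS ≈ 0.7430

p₁ = 0.871, p₀ = 0.128.
Under exogeneity and monotonicity, PNS = p₁ − p₀.
PNS = 0.871 − 0.128 = 0.743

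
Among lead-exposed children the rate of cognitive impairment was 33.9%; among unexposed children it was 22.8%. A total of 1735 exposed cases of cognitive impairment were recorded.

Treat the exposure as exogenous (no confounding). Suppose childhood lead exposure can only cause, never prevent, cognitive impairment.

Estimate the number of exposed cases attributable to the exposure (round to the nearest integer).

p₁ = 0.339, p₀ = 0.228.
PN = (p₁ − p₀)/p₁ = (0.339 − 0.228) / 0.339 ≈ 0.32743.
Attributable cases ≈ PN × (exposed cases) = 0.32743 × 1735 ≈ 568.10.

about 568 cases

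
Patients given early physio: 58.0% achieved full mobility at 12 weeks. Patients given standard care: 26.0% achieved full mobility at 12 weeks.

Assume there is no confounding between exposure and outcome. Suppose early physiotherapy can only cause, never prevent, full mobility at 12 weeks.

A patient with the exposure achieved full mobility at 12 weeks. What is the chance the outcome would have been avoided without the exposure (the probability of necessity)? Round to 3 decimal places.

PN ≈ 0.552

p₁ = 0.58, p₀ = 0.26.
Under exogeneity and monotonicity, PN = (p₁ − p₀) / p₁.
PN = (0.58 − 0.26) / 0.58 = 0.32 / 0.58 ≈ 0.5517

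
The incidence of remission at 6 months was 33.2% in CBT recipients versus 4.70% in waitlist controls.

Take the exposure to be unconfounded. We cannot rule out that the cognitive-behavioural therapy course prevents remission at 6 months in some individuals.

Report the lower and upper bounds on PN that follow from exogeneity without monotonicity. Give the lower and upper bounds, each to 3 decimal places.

p₁ = 0.332, p₀ = 0.047.
Under exogeneity alone the bounds on PN are max{0,(p₁−p₀)/p₁} ≤ PN ≤ min{1,(1−p₀)/p₁}.
  lower = (p₁ − p₀)/p₁ = 0.285 / 0.332 ≈ 0.8584
  upper = min{1, (1 − p₀)/p₁} = 0.953 / 0.332 ≈ 2.8705 → capped at 1

0.858 ≤ PN ≤ 1.000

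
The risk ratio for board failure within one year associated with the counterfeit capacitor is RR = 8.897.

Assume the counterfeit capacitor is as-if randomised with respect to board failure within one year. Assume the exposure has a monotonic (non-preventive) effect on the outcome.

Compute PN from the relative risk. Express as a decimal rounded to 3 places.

PN ≈ 0.888

Under exogeneity and monotonicity, PN = (RR − 1) / RR = 1 − 1/RR.
PN = (8.897 − 1) / 8.897 = 7.897 / 8.897 ≈ 0.8876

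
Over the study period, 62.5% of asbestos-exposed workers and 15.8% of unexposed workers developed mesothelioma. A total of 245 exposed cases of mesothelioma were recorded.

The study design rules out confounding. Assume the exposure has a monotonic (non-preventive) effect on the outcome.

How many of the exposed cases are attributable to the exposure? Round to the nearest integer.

p₁ = 0.625, p₀ = 0.158.
PN = (p₁ − p₀)/p₁ = (0.625 − 0.158) / 0.625 ≈ 0.74720.
Attributable cases ≈ PN × (exposed cases) = 0.74720 × 245 ≈ 183.06.

about 183 cases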